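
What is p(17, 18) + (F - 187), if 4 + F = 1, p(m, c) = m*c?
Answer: 116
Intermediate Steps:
p(m, c) = c*m
F = -3 (F = -4 + 1 = -3)
p(17, 18) + (F - 187) = 18*17 + (-3 - 187) = 306 - 190 = 116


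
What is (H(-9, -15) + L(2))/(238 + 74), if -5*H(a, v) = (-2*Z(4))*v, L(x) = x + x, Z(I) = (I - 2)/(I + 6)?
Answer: 7/780 ≈ 0.0089744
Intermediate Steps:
Z(I) = (-2 + I)/(6 + I)
L(x) = 2*x
H(a, v) = 2*v/25 (H(a, v) = -(-2*(-2 + 4)/(6 + 4))*v/5 = -(-2*2/10)*v/5 = -(-2/5)*v/5 = -(-2*⅕)*v/5 = -(-2)*v/25 = 2*v/25)
(H(-9, -15) + L(2))/(238 + 74) = ((2/25)*(-15) + 2*2)/(238 + 74) = (-6/5 + 4)/312 = (14/5)*(1/312) = 7/780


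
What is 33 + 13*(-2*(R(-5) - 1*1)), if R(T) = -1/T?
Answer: 269/5 ≈ 53.800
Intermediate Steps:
33 + 13*(-2*(R(-5) - 1*1)) = 33 + 13*(-2*(-1/(-5) - 1*1)) = 33 + 13*(-2*(-1*(-⅕) - 1)) = 33 + 13*(-2*(⅕ - 1)) = 33 + 13*(-2*(-⅘)) = 33 + 13*(8/5) = 33 + 104/5 = 269/5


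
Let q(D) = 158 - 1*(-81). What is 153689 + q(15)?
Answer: 153928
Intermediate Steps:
q(D) = 239 (q(D) = 158 + 81 = 239)
153689 + q(15) = 153689 + 239 = 153928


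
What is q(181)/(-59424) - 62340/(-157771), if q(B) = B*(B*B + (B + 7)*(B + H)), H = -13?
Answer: -1833766781935/9375383904 ≈ -195.59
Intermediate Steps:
q(B) = B*(B² + (-13 + B)*(7 + B)) (q(B) = B*(B*B + (B + 7)*(B - 13)) = B*(B² + (7 + B)*(-13 + B)) = B*(B² + (-13 + B)*(7 + B)))
q(181)/(-59424) - 62340/(-157771) = (181*(-91 - 6*181 + 2*181²))/(-59424) - 62340/(-157771) = (181*(-91 - 1086 + 2*32761))*(-1/59424) - 62340*(-1/157771) = (181*(-91 - 1086 + 65522))*(-1/59424) + 62340/157771 = (181*64345)*(-1/59424) + 62340/157771 = 11646445*(-1/59424) + 62340/157771 = -11646445/59424 + 62340/157771 = -1833766781935/9375383904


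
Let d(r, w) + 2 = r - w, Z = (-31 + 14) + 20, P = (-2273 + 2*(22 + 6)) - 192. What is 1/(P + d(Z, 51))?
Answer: -1/2459 ≈ -0.00040667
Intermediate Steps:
P = -2409 (P = (-2273 + 2*28) - 192 = (-2273 + 56) - 192 = -2217 - 192 = -2409)
Z = 3 (Z = -17 + 20 = 3)
d(r, w) = -2 + r - w (d(r, w) = -2 + (r - w) = -2 + r - w)
1/(P + d(Z, 51)) = 1/(-2409 + (-2 + 3 - 1*51)) = 1/(-2409 + (-2 + 3 - 51)) = 1/(-2409 - 50) = 1/(-2459) = -1/2459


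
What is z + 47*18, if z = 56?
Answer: 902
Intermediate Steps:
z + 47*18 = 56 + 47*18 = 56 + 846 = 902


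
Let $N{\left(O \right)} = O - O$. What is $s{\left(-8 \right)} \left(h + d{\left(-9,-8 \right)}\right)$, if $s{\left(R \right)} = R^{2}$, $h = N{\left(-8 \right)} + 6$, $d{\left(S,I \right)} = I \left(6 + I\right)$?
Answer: $1408$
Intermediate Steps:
$N{\left(O \right)} = 0$
$h = 6$ ($h = 0 + 6 = 6$)
$s{\left(-8 \right)} \left(h + d{\left(-9,-8 \right)}\right) = \left(-8\right)^{2} \left(6 - 8 \left(6 - 8\right)\right) = 64 \left(6 - -16\right) = 64 \left(6 + 16\right) = 64 \cdot 22 = 1408$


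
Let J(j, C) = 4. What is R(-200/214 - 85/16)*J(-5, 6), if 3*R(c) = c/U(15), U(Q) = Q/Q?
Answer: -3565/428 ≈ -8.3294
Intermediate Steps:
U(Q) = 1
R(c) = c/3 (R(c) = (c/1)/3 = (c*1)/3 = c/3)
R(-200/214 - 85/16)*J(-5, 6) = ((-200/214 - 85/16)/3)*4 = ((-200*1/214 - 85*1/16)/3)*4 = ((-100/107 - 85/16)/3)*4 = ((⅓)*(-10695/1712))*4 = -3565/1712*4 = -3565/428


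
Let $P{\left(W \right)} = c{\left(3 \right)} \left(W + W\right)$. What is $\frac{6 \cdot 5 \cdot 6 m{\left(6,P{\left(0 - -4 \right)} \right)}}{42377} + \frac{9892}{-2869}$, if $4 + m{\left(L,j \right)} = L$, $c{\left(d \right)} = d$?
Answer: $- \frac{418160444}{121579613} \approx -3.4394$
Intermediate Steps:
$P{\left(W \right)} = 6 W$ ($P{\left(W \right)} = 3 \left(W + W\right) = 3 \cdot 2 W = 6 W$)
$m{\left(L,j \right)} = -4 + L$
$\frac{6 \cdot 5 \cdot 6 m{\left(6,P{\left(0 - -4 \right)} \right)}}{42377} + \frac{9892}{-2869} = \frac{6 \cdot 5 \cdot 6 \left(-4 + 6\right)}{42377} + \frac{9892}{-2869} = 30 \cdot 6 \cdot 2 \cdot \frac{1}{42377} + 9892 \left(- \frac{1}{2869}\right) = 180 \cdot 2 \cdot \frac{1}{42377} - \frac{9892}{2869} = 360 \cdot \frac{1}{42377} - \frac{9892}{2869} = \frac{360}{42377} - \frac{9892}{2869} = - \frac{418160444}{121579613}$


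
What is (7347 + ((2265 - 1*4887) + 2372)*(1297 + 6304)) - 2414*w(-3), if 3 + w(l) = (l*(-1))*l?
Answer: -1863935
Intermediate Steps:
w(l) = -3 - l² (w(l) = -3 + (l*(-1))*l = -3 + (-l)*l = -3 - l²)
(7347 + ((2265 - 1*4887) + 2372)*(1297 + 6304)) - 2414*w(-3) = (7347 + ((2265 - 1*4887) + 2372)*(1297 + 6304)) - 2414*(-3 - 1*(-3)²) = (7347 + ((2265 - 4887) + 2372)*7601) - 2414*(-3 - 1*9) = (7347 + (-2622 + 2372)*7601) - 2414*(-3 - 9) = (7347 - 250*7601) - 2414*(-12) = (7347 - 1900250) + 28968 = -1892903 + 28968 = -1863935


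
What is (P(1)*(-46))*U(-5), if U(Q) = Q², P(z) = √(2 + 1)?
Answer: -1150*√3 ≈ -1991.9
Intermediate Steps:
P(z) = √3
(P(1)*(-46))*U(-5) = (√3*(-46))*(-5)² = -46*√3*25 = -1150*√3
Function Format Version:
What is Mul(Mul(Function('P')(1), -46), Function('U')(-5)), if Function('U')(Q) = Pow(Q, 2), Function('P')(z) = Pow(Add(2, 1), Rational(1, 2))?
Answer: Mul(-1150, Pow(3, Rational(1, 2))) ≈ -1991.9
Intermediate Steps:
Function('P')(z) = Pow(3, Rational(1, 2))
Mul(Mul(Function('P')(1), -46), Function('U')(-5)) = Mul(Mul(Pow(3, Rational(1, 2)), -46), Pow(-5, 2)) = Mul(Mul(-46, Pow(3, Rational(1, 2))), 25) = Mul(-1150, Pow(3, Rational(1, 2)))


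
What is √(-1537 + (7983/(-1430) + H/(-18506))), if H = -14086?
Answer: I*√269942494578995810/13231790 ≈ 39.266*I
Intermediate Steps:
√(-1537 + (7983/(-1430) + H/(-18506))) = √(-1537 + (7983/(-1430) - 14086/(-18506))) = √(-1537 + (7983*(-1/1430) - 14086*(-1/18506))) = √(-1537 + (-7983/1430 + 7043/9253)) = √(-1537 - 63795209/13231790) = √(-20401056439/13231790) = I*√269942494578995810/13231790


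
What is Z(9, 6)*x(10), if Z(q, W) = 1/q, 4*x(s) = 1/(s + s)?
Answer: 1/720 ≈ 0.0013889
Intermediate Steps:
x(s) = 1/(8*s) (x(s) = 1/(4*(s + s)) = 1/(4*((2*s))) = (1/(2*s))/4 = 1/(8*s))
Z(9, 6)*x(10) = ((⅛)/10)/9 = ((⅛)*(⅒))/9 = (⅑)*(1/80) = 1/720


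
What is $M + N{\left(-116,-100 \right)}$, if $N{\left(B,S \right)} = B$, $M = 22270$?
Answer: $22154$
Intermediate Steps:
$M + N{\left(-116,-100 \right)} = 22270 - 116 = 22154$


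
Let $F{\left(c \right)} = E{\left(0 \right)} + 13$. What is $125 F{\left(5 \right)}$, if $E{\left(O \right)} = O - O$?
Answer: $1625$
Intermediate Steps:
$E{\left(O \right)} = 0$
$F{\left(c \right)} = 13$ ($F{\left(c \right)} = 0 + 13 = 13$)
$125 F{\left(5 \right)} = 125 \cdot 13 = 1625$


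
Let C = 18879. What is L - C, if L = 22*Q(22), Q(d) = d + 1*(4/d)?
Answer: -18391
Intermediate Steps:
Q(d) = d + 4/d
L = 488 (L = 22*(22 + 4/22) = 22*(22 + 4*(1/22)) = 22*(22 + 2/11) = 22*(244/11) = 488)
L - C = 488 - 1*18879 = 488 - 18879 = -18391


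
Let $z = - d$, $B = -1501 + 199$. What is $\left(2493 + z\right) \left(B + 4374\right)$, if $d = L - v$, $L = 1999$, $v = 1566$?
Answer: $6328320$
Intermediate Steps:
$d = 433$ ($d = 1999 - 1566 = 433$)
$B = -1302$
$z = -433$ ($z = \left(-1\right) 433 = -433$)
$\left(2493 + z\right) \left(B + 4374\right) = \left(2493 - 433\right) \left(-1302 + 4374\right) = 2060 \cdot 3072 = 6328320$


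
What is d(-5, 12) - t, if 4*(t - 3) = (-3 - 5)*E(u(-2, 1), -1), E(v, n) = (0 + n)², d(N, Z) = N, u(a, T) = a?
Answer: -6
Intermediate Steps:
E(v, n) = n²
t = 1 (t = 3 + ((-3 - 5)*(-1)²)/4 = 3 + (-8*1)/4 = 3 + (¼)*(-8) = 3 - 2 = 1)
d(-5, 12) - t = -5 - 1*1 = -5 - 1 = -6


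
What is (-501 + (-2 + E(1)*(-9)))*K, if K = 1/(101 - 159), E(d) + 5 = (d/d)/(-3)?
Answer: 455/58 ≈ 7.8448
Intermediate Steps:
E(d) = -16/3 (E(d) = -5 + (d/d)/(-3) = -5 + 1*(-⅓) = -5 - ⅓ = -16/3)
K = -1/58 (K = 1/(-58) = -1/58 ≈ -0.017241)
(-501 + (-2 + E(1)*(-9)))*K = (-501 + (-2 - 16/3*(-9)))*(-1/58) = (-501 + (-2 + 48))*(-1/58) = (-501 + 46)*(-1/58) = -455*(-1/58) = 455/58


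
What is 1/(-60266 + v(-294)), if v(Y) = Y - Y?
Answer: -1/60266 ≈ -1.6593e-5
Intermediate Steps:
v(Y) = 0
1/(-60266 + v(-294)) = 1/(-60266 + 0) = 1/(-60266) = -1/60266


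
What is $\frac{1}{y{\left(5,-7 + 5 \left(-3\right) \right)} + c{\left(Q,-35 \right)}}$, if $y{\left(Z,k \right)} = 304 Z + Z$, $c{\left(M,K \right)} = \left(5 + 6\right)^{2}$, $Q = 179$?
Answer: $\frac{1}{1646} \approx 0.00060753$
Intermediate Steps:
$c{\left(M,K \right)} = 121$ ($c{\left(M,K \right)} = 11^{2} = 121$)
$y{\left(Z,k \right)} = 305 Z$
$\frac{1}{y{\left(5,-7 + 5 \left(-3\right) \right)} + c{\left(Q,-35 \right)}} = \frac{1}{305 \cdot 5 + 121} = \frac{1}{1525 + 121} = \frac{1}{1646}$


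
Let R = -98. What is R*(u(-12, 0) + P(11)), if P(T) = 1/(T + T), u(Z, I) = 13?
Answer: -14063/11 ≈ -1278.5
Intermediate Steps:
P(T) = 1/(2*T)
R*(u(-12, 0) + P(11)) = -98*(13 + (1/2)/11) = -98*(13 + (1/2)*(1/11)) = -98*(13 + 1/22) = -98*287/22 = -14063/11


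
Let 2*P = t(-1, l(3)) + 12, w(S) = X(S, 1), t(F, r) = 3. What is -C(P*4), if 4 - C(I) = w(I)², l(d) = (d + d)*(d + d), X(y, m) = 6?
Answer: 32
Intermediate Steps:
l(d) = 4*d² (l(d) = (2*d)*(2*d) = 4*d²)
w(S) = 6
P = 15/2 (P = (3 + 12)/2 = (½)*15 = 15/2 ≈ 7.5000)
C(I) = -32 (C(I) = 4 - 1*6² = 4 - 1*36 = 4 - 36 = -32)
-C(P*4) = -1*(-32) = 32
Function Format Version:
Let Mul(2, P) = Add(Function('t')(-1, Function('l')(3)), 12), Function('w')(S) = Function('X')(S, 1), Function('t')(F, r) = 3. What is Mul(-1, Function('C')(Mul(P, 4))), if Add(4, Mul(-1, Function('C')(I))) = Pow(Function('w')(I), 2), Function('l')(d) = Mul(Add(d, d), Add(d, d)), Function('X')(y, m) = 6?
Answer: 32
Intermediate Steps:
Function('l')(d) = Mul(4, Pow(d, 2)) (Function('l')(d) = Mul(Mul(2, d), Mul(2, d)) = Mul(4, Pow(d, 2)))
Function('w')(S) = 6
P = Rational(15, 2) (P = Mul(Rational(1, 2), Add(3, 12)) = Mul(Rational(1, 2), 15) = Rational(15, 2) ≈ 7.5000)
Function('C')(I) = -32 (Function('C')(I) = Add(4, Mul(-1, Pow(6, 2))) = Add(4, Mul(-1, 36)) = Add(4, -36) = -32)
Mul(-1, Function('C')(Mul(P, 4))) = Mul(-1, -32) = 32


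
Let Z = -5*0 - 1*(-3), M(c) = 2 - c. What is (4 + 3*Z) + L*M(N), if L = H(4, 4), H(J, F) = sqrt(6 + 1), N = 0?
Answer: 13 + 2*sqrt(7) ≈ 18.292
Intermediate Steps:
Z = 3 (Z = 0 + 3 = 3)
H(J, F) = sqrt(7)
L = sqrt(7) ≈ 2.6458
(4 + 3*Z) + L*M(N) = (4 + 3*3) + sqrt(7)*(2 - 1*0) = (4 + 9) + sqrt(7)*(2 + 0) = 13 + sqrt(7)*2 = 13 + 2*sqrt(7)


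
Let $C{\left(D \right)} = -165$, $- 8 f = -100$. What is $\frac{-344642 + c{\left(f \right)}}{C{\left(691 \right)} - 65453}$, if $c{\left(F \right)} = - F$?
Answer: $\frac{689309}{131236} \approx 5.2524$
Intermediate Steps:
$f = \frac{25}{2}$ ($f = \left(- \frac{1}{8}\right) \left(-100\right) = \frac{25}{2} \approx 12.5$)
$\frac{-344642 + c{\left(f \right)}}{C{\left(691 \right)} - 65453} = \frac{-344642 - \frac{25}{2}}{-165 - 65453} = \frac{-344642 - \frac{25}{2}}{-65618} = \left(- \frac{689309}{2}\right) \left(- \frac{1}{65618}\right) = \frac{689309}{131236}$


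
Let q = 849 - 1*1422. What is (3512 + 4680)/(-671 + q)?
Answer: -2048/311 ≈ -6.5852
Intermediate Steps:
q = -573 (q = 849 - 1422 = -573)
(3512 + 4680)/(-671 + q) = (3512 + 4680)/(-671 - 573) = 8192/(-1244) = 8192*(-1/1244) = -2048/311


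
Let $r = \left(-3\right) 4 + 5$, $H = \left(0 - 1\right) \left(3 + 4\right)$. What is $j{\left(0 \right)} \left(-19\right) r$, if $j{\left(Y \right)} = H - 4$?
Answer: $-1463$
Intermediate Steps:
$H = -7$ ($H = \left(-1\right) 7 = -7$)
$r = -7$ ($r = -12 + 5 = -7$)
$j{\left(Y \right)} = -11$ ($j{\left(Y \right)} = -7 - 4 = -11$)
$j{\left(0 \right)} \left(-19\right) r = \left(-11\right) \left(-19\right) \left(-7\right) = 209 \left(-7\right) = -1463$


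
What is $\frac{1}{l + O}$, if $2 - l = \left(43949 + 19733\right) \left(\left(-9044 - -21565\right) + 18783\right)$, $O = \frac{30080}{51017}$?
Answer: $- \frac{51017}{101702457118462} \approx -5.0163 \cdot 10^{-10}$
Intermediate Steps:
$O = \frac{30080}{51017}$ ($O = 30080 \cdot \frac{1}{51017} = \frac{30080}{51017} \approx 0.58961$)
$l = -1993501326$ ($l = 2 - \left(43949 + 19733\right) \left(\left(-9044 - -21565\right) + 18783\right) = 2 - 63682 \left(\left(-9044 + 21565\right) + 18783\right) = 2 - 63682 \left(12521 + 18783\right) = 2 - 63682 \cdot 31304 = 2 - 1993501328 = -1993501326$)
$\frac{1}{l + O} = \frac{1}{-1993501326 + \frac{30080}{51017}} = \frac{1}{- \frac{101702457118462}{51017}} = - \frac{51017}{101702457118462}$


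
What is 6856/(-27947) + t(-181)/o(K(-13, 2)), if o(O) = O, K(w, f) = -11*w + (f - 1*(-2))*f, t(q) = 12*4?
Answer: 306200/4219997 ≈ 0.072559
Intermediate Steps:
t(q) = 48
K(w, f) = -11*w + f*(2 + f) (K(w, f) = -11*w + (f + 2)*f = -11*w + (2 + f)*f = -11*w + f*(2 + f))
6856/(-27947) + t(-181)/o(K(-13, 2)) = 6856/(-27947) + 48/(2² - 11*(-13) + 2*2) = 6856*(-1/27947) + 48/(4 + 143 + 4) = -6856/27947 + 48/151 = 306200/4219997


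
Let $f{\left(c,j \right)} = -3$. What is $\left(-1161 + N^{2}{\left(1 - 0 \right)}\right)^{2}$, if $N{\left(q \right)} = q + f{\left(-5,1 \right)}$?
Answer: $1338649$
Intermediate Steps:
$N{\left(q \right)} = -3 + q$ ($N{\left(q \right)} = q - 3 = -3 + q$)
$\left(-1161 + N^{2}{\left(1 - 0 \right)}\right)^{2} = \left(-1161 + \left(-3 + \left(1 - 0\right)\right)^{2}\right)^{2} = \left(-1161 + \left(-3 + \left(1 + 0\right)\right)^{2}\right)^{2} = \left(-1161 + \left(-3 + 1\right)^{2}\right)^{2} = \left(-1161 + \left(-2\right)^{2}\right)^{2} = \left(-1161 + 4\right)^{2} = \left(-1157\right)^{2} = 1338649$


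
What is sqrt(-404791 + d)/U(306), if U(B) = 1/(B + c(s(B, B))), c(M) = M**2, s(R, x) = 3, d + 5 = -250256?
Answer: 630*I*sqrt(163763) ≈ 2.5495e+5*I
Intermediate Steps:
d = -250261 (d = -5 - 250256 = -250261)
U(B) = 1/(9 + B) (U(B) = 1/(B + 3**2) = 1/(B + 9) = 1/(9 + B))
sqrt(-404791 + d)/U(306) = sqrt(-404791 - 250261)/(1/(9 + 306)) = sqrt(-655052)/(1/315) = (2*I*sqrt(163763))/(1/315) = (2*I*sqrt(163763))*315 = 630*I*sqrt(163763)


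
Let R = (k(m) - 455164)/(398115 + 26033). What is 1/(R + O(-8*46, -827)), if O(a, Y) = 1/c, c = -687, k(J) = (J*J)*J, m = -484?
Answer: -72847419/19551278966 ≈ -0.0037260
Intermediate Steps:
k(J) = J**3 (k(J) = J**2*J = J**3)
R = -28458767/106037 (R = ((-484)**3 - 455164)/(398115 + 26033) = (-113379904 - 455164)/424148 = -113835068*1/424148 = -28458767/106037 ≈ -268.39)
O(a, Y) = -1/687 (O(a, Y) = 1/(-687) = -1/687)
1/(R + O(-8*46, -827)) = 1/(-28458767/106037 - 1/687) = 1/(-19551278966/72847419) = -72847419/19551278966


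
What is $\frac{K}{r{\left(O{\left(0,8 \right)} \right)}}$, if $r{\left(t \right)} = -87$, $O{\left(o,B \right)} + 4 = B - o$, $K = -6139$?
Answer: $\frac{6139}{87} \approx 70.563$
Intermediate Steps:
$O{\left(o,B \right)} = -4 + B - o$ ($O{\left(o,B \right)} = -4 + \left(B - o\right) = -4 + B - o$)
$\frac{K}{r{\left(O{\left(0,8 \right)} \right)}} = - \frac{6139}{-87} = \left(-6139\right) \left(- \frac{1}{87}\right) = \frac{6139}{87}$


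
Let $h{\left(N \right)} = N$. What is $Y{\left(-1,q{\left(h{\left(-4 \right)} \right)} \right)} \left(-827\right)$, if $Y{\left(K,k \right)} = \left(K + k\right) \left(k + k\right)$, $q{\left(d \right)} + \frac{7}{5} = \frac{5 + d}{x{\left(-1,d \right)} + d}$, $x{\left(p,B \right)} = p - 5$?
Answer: $- \frac{12405}{2} \approx -6202.5$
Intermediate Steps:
$x{\left(p,B \right)} = -5 + p$
$q{\left(d \right)} = - \frac{7}{5} + \frac{5 + d}{-6 + d}$ ($q{\left(d \right)} = - \frac{7}{5} + \frac{5 + d}{\left(-5 - 1\right) + d} = - \frac{7}{5} + \frac{5 + d}{-6 + d}$)
$Y{\left(K,k \right)} = 2 k \left(K + k\right)$ ($Y{\left(K,k \right)} = \left(K + k\right) 2 k = 2 k \left(K + k\right)$)
$Y{\left(-1,q{\left(h{\left(-4 \right)} \right)} \right)} \left(-827\right) = 2 \frac{67 - -8}{5 \left(-6 - 4\right)} \left(-1 + \frac{67 - -8}{5 \left(-6 - 4\right)}\right) \left(-827\right) = 2 \frac{67 + 8}{5 \left(-10\right)} \left(-1 + \frac{67 + 8}{5 \left(-10\right)}\right) \left(-827\right) = 2 \cdot \frac{1}{5} \left(- \frac{1}{10}\right) 75 \left(-1 + \frac{1}{5} \left(- \frac{1}{10}\right) 75\right) \left(-827\right) = 2 \left(- \frac{3}{2}\right) \left(-1 - \frac{3}{2}\right) \left(-827\right) = 2 \left(- \frac{3}{2}\right) \left(- \frac{5}{2}\right) \left(-827\right) = \frac{15}{2} \left(-827\right) = - \frac{12405}{2}$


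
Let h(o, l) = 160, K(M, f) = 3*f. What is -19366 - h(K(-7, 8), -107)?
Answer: -19526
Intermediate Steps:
-19366 - h(K(-7, 8), -107) = -19366 - 1*160 = -19366 - 160 = -19526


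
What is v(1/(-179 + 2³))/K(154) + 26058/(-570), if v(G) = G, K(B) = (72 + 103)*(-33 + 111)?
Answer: -106707511/2334150 ≈ -45.716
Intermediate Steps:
K(B) = 13650 (K(B) = 175*78 = 13650)
v(1/(-179 + 2³))/K(154) + 26058/(-570) = 1/(-179 + 2³*13650) + 26058/(-570) = (1/13650)/(-179 + 8) + 26058*(-1/570) = (1/13650)/(-171) - 4343/95 = -1/171*1/13650 - 4343/95 = -1/2334150 - 4343/95 = -106707511/2334150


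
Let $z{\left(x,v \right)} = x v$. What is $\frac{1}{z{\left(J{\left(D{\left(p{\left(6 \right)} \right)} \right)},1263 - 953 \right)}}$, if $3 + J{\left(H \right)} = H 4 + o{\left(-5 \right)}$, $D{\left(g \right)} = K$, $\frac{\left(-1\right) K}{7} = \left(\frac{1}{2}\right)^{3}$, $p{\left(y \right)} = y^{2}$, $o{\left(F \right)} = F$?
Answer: $- \frac{1}{3565} \approx -0.00028051$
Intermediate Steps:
$K = - \frac{7}{8}$ ($K = - 7 \left(\frac{1}{2}\right)^{3} = - \frac{7}{8} \approx -0.875$)
$D{\left(g \right)} = - \frac{7}{8}$
$J{\left(H \right)} = -8 + 4 H$ ($J{\left(H \right)} = -3 + \left(H 4 - 5\right) = -3 + \left(4 H - 5\right) = -3 + \left(-5 + 4 H\right) = -8 + 4 H$)
$z{\left(x,v \right)} = v x$
$\frac{1}{z{\left(J{\left(D{\left(p{\left(6 \right)} \right)} \right)},1263 - 953 \right)}} = \frac{1}{\left(1263 - 953\right) \left(-8 + 4 \left(- \frac{7}{8}\right)\right)} = \frac{1}{310 \left(-8 - \frac{7}{2}\right)} = \frac{1}{310 \left(- \frac{23}{2}\right)} = \frac{1}{-3565} = - \frac{1}{3565}$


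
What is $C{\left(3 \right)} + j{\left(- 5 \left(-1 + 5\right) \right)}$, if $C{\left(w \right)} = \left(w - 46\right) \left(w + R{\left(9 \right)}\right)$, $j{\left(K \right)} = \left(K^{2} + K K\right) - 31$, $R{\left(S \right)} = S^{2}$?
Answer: $-2843$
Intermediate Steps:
$j{\left(K \right)} = -31 + 2 K^{2}$ ($j{\left(K \right)} = \left(K^{2} + K^{2}\right) - 31 = 2 K^{2} - 31 = -31 + 2 K^{2}$)
$C{\left(w \right)} = \left(-46 + w\right) \left(81 + w\right)$ ($C{\left(w \right)} = \left(w - 46\right) \left(w + 9^{2}\right) = \left(-46 + w\right) \left(w + 81\right) = \left(-46 + w\right) \left(81 + w\right)$)
$C{\left(3 \right)} + j{\left(- 5 \left(-1 + 5\right) \right)} = \left(-3726 + 3^{2} + 35 \cdot 3\right) - \left(31 - 2 \left(- 5 \left(-1 + 5\right)\right)^{2}\right) = \left(-3726 + 9 + 105\right) - \left(31 - 2 \left(\left(-5\right) 4\right)^{2}\right) = -3612 - \left(31 - 2 \left(-20\right)^{2}\right) = -3612 + \left(-31 + 2 \cdot 400\right) = -3612 + \left(-31 + 800\right) = -3612 + 769 = -2843$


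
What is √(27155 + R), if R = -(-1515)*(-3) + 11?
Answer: √22621 ≈ 150.40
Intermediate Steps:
R = -4534 (R = -101*45 + 11 = -4545 + 11 = -4534)
√(27155 + R) = √(27155 - 4534) = √22621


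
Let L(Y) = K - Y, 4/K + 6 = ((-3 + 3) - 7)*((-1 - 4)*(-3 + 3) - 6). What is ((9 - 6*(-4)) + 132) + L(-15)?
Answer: 1621/9 ≈ 180.11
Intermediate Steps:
K = ⅑ (K = 4/(-6 + ((-3 + 3) - 7)*((-1 - 4)*(-3 + 3) - 6)) = 4/(-6 + (0 - 7)*(-5*0 - 6)) = 4/(-6 - 7*(0 - 6)) = 4/(-6 - 7*(-6)) = 4/(-6 + 42) = 4/36 = 4*(1/36) = ⅑ ≈ 0.11111)
L(Y) = ⅑ - Y
((9 - 6*(-4)) + 132) + L(-15) = ((9 - 6*(-4)) + 132) + (⅑ - 1*(-15)) = ((9 + 24) + 132) + (⅑ + 15) = (33 + 132) + 136/9 = 165 + 136/9 = 1621/9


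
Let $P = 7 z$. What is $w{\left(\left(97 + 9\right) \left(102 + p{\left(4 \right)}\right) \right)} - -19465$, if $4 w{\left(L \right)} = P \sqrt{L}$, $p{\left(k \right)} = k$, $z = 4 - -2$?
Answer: $20578$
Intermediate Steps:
$z = 6$ ($z = 4 + 2 = 6$)
$P = 42$ ($P = 7 \cdot 6 = 42$)
$w{\left(L \right)} = \frac{21 \sqrt{L}}{2}$ ($w{\left(L \right)} = \frac{42 \sqrt{L}}{4} = \frac{21 \sqrt{L}}{2}$)
$w{\left(\left(97 + 9\right) \left(102 + p{\left(4 \right)}\right) \right)} - -19465 = \frac{21 \sqrt{\left(97 + 9\right) \left(102 + 4\right)}}{2} - -19465 = \frac{21 \sqrt{106 \cdot 106}}{2} + 19465 = \frac{21 \sqrt{11236}}{2} + 19465 = \frac{21}{2} \cdot 106 + 19465 = 1113 + 19465 = 20578$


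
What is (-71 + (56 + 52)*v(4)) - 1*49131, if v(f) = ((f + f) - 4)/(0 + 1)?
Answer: -48770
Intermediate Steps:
v(f) = -4 + 2*f (v(f) = (2*f - 4)/1 = (-4 + 2*f)*1 = -4 + 2*f)
(-71 + (56 + 52)*v(4)) - 1*49131 = (-71 + (56 + 52)*(-4 + 2*4)) - 1*49131 = (-71 + 108*(-4 + 8)) - 49131 = (-71 + 108*4) - 49131 = (-71 + 432) - 49131 = 361 - 49131 = -48770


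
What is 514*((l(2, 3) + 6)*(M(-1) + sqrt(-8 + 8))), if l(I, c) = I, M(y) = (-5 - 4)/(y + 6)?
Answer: -37008/5 ≈ -7401.6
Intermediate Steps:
M(y) = -9/(6 + y)
514*((l(2, 3) + 6)*(M(-1) + sqrt(-8 + 8))) = 514*((2 + 6)*(-9/(6 - 1) + sqrt(-8 + 8))) = 514*(8*(-9/5 + sqrt(0))) = 514*(8*(-9*1/5 + 0)) = 514*(8*(-9/5 + 0)) = 514*(8*(-9/5)) = 514*(-72/5) = -37008/5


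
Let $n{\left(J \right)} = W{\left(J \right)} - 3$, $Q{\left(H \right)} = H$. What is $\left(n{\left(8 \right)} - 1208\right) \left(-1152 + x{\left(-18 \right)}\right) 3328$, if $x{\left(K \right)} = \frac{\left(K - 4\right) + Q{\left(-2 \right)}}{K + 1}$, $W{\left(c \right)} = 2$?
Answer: $\frac{78700677120}{17} \approx 4.6295 \cdot 10^{9}$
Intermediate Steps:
$n{\left(J \right)} = -1$ ($n{\left(J \right)} = 2 - 3 = -1$)
$x{\left(K \right)} = \frac{-6 + K}{1 + K}$ ($x{\left(K \right)} = \frac{\left(K - 4\right) - 2}{K + 1} = \frac{\left(-4 + K\right) - 2}{1 + K} = \frac{-6 + K}{1 + K}$)
$\left(n{\left(8 \right)} - 1208\right) \left(-1152 + x{\left(-18 \right)}\right) 3328 = \left(-1 - 1208\right) \left(-1152 + \frac{-6 - 18}{1 - 18}\right) 3328 = - 1209 \left(-1152 + \frac{1}{-17} \left(-24\right)\right) 3328 = - 1209 \left(-1152 - - \frac{24}{17}\right) 3328 = - 1209 \left(-1152 + \frac{24}{17}\right) 3328 = \left(-1209\right) \left(- \frac{19560}{17}\right) 3328 = \frac{23648040}{17} \cdot 3328 = \frac{78700677120}{17}$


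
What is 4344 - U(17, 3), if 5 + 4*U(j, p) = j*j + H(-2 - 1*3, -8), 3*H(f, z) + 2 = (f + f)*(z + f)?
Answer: 12787/3 ≈ 4262.3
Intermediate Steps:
H(f, z) = -2/3 + 2*f*(f + z)/3 (H(f, z) = -2/3 + ((f + f)*(z + f))/3 = -2/3 + ((2*f)*(f + z))/3 = -2/3 + (2*f*(f + z))/3 = -2/3 + 2*f*(f + z)/3)
U(j, p) = 113/12 + j**2/4 (U(j, p) = -5/4 + (j*j + (-2/3 + 2*(-2 - 1*3)**2/3 + (2/3)*(-2 - 1*3)*(-8)))/4 = -5/4 + (j**2 + (-2/3 + 2*(-2 - 3)**2/3 + (2/3)*(-2 - 3)*(-8)))/4 = -5/4 + (j**2 + (-2/3 + (2/3)*(-5)**2 + (2/3)*(-5)*(-8)))/4 = -5/4 + (j**2 + (-2/3 + (2/3)*25 + 80/3))/4 = -5/4 + (j**2 + (-2/3 + 50/3 + 80/3))/4 = -5/4 + (j**2 + 128/3)/4 = -5/4 + (128/3 + j**2)/4 = -5/4 + (32/3 + j**2/4) = 113/12 + j**2/4)
4344 - U(17, 3) = 4344 - (113/12 + (1/4)*17**2) = 4344 - (113/12 + (1/4)*289) = 4344 - (113/12 + 289/4) = 4344 - 1*245/3 = 4344 - 245/3 = 12787/3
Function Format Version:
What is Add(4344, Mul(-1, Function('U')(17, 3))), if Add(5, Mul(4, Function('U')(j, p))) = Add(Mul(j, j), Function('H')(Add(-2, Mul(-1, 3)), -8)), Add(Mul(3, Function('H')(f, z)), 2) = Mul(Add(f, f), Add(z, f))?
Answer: Rational(12787, 3) ≈ 4262.3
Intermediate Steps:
Function('H')(f, z) = Add(Rational(-2, 3), Mul(Rational(2, 3), f, Add(f, z))) (Function('H')(f, z) = Add(Rational(-2, 3), Mul(Rational(1, 3), Mul(Add(f, f), Add(z, f)))) = Add(Rational(-2, 3), Mul(Rational(1, 3), Mul(Mul(2, f), Add(f, z)))) = Add(Rational(-2, 3), Mul(Rational(1, 3), Mul(2, f, Add(f, z)))) = Add(Rational(-2, 3), Mul(Rational(2, 3), f, Add(f, z))))
Function('U')(j, p) = Add(Rational(113, 12), Mul(Rational(1, 4), Pow(j, 2))) (Function('U')(j, p) = Add(Rational(-5, 4), Mul(Rational(1, 4), Add(Mul(j, j), Add(Rational(-2, 3), Mul(Rational(2, 3), Pow(Add(-2, Mul(-1, 3)), 2)), Mul(Rational(2, 3), Add(-2, Mul(-1, 3)), -8))))) = Add(Rational(-5, 4), Mul(Rational(1, 4), Add(Pow(j, 2), Add(Rational(-2, 3), Mul(Rational(2, 3), Pow(Add(-2, -3), 2)), Mul(Rational(2, 3), Add(-2, -3), -8))))) = Add(Rational(-5, 4), Mul(Rational(1, 4), Add(Pow(j, 2), Add(Rational(-2, 3), Mul(Rational(2, 3), Pow(-5, 2)), Mul(Rational(2, 3), -5, -8))))) = Add(Rational(-5, 4), Mul(Rational(1, 4), Add(Pow(j, 2), Add(Rational(-2, 3), Mul(Rational(2, 3), 25), Rational(80, 3))))) = Add(Rational(-5, 4), Mul(Rational(1, 4), Add(Pow(j, 2), Add(Rational(-2, 3), Rational(50, 3), Rational(80, 3))))) = Add(Rational(-5, 4), Mul(Rational(1, 4), Add(Pow(j, 2), Rational(128, 3)))) = Add(Rational(-5, 4), Mul(Rational(1, 4), Add(Rational(128, 3), Pow(j, 2)))) = Add(Rational(-5, 4), Add(Rational(32, 3), Mul(Rational(1, 4), Pow(j, 2)))) = Add(Rational(113, 12), Mul(Rational(1, 4), Pow(j, 2))))
Add(4344, Mul(-1, Function('U')(17, 3))) = Add(4344, Mul(-1, Add(Rational(113, 12), Mul(Rational(1, 4), Pow(17, 2))))) = Add(4344, Mul(-1, Add(Rational(113, 12), Mul(Rational(1, 4), 289)))) = Add(4344, Mul(-1, Add(Rational(113, 12), Rational(289, 4)))) = Add(4344, Mul(-1, Rational(245, 3))) = Add(4344, Rational(-245, 3)) = Rational(12787, 3)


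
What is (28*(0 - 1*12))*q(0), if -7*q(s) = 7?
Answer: 336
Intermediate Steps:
q(s) = -1 (q(s) = -⅐*7 = -1)
(28*(0 - 1*12))*q(0) = (28*(0 - 1*12))*(-1) = (28*(0 - 12))*(-1) = (28*(-12))*(-1) = -336*(-1) = 336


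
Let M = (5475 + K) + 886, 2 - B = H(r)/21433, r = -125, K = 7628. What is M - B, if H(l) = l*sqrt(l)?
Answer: 13987 - 625*I*sqrt(5)/21433 ≈ 13987.0 - 0.065205*I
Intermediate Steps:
H(l) = l**(3/2)
B = 2 + 625*I*sqrt(5)/21433 (B = 2 - (-125)**(3/2)/21433 = 2 - (-625*I*sqrt(5))/21433 = 2 - (-625)*I*sqrt(5)/21433 = 2 + 625*I*sqrt(5)/21433 ≈ 2.0 + 0.065205*I)
M = 13989 (M = (5475 + 7628) + 886 = 13103 + 886 = 13989)
M - B = 13989 - (2 + 625*I*sqrt(5)/21433) = 13989 + (-2 - 625*I*sqrt(5)/21433) = 13987 - 625*I*sqrt(5)/21433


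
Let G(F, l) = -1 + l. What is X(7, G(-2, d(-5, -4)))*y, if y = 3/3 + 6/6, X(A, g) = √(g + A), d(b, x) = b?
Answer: 2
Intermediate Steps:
X(A, g) = √(A + g)
y = 2 (y = 3*(⅓) + 6*(⅙) = 1 + 1 = 2)
X(7, G(-2, d(-5, -4)))*y = √(7 + (-1 - 5))*2 = √(7 - 6)*2 = √1*2 = 1*2 = 2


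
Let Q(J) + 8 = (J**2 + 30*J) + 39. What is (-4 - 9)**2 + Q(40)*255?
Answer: 722074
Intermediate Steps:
Q(J) = 31 + J**2 + 30*J (Q(J) = -8 + ((J**2 + 30*J) + 39) = -8 + (39 + J**2 + 30*J) = 31 + J**2 + 30*J)
(-4 - 9)**2 + Q(40)*255 = (-4 - 9)**2 + (31 + 40**2 + 30*40)*255 = (-13)**2 + (31 + 1600 + 1200)*255 = 169 + 2831*255 = 169 + 721905 = 722074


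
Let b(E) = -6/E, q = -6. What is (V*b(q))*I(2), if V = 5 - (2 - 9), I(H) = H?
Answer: 24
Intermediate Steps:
V = 12 (V = 5 - 1*(-7) = 5 + 7 = 12)
(V*b(q))*I(2) = (12*(-6/(-6)))*2 = (12*(-6*(-⅙)))*2 = (12*1)*2 = 12*2 = 24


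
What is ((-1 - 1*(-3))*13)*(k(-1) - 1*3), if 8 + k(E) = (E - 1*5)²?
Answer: 650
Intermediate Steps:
k(E) = -8 + (-5 + E)² (k(E) = -8 + (E - 1*5)² = -8 + (E - 5)² = -8 + (-5 + E)²)
((-1 - 1*(-3))*13)*(k(-1) - 1*3) = ((-1 - 1*(-3))*13)*((-8 + (-5 - 1)²) - 1*3) = ((-1 + 3)*13)*((-8 + (-6)²) - 3) = (2*13)*((-8 + 36) - 3) = 26*(28 - 3) = 26*25 = 650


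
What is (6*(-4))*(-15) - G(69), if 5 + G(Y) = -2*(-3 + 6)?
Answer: 371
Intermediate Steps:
G(Y) = -11 (G(Y) = -5 - 2*(-3 + 6) = -5 - 2*3 = -5 - 6 = -11)
(6*(-4))*(-15) - G(69) = (6*(-4))*(-15) - 1*(-11) = -24*(-15) + 11 = 360 + 11 = 371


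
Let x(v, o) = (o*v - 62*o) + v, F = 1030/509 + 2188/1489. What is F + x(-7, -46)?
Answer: 2402919829/757901 ≈ 3170.5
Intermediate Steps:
F = 2647362/757901 (F = 1030*(1/509) + 2188*(1/1489) = 1030/509 + 2188/1489 = 2647362/757901 ≈ 3.4930)
x(v, o) = v - 62*o + o*v (x(v, o) = (-62*o + o*v) + v = v - 62*o + o*v)
F + x(-7, -46) = 2647362/757901 + (-7 - 62*(-46) - 46*(-7)) = 2647362/757901 + (-7 + 2852 + 322) = 2647362/757901 + 3167 = 2402919829/757901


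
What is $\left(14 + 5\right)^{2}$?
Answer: $361$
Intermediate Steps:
$\left(14 + 5\right)^{2} = 19^{2} = 361$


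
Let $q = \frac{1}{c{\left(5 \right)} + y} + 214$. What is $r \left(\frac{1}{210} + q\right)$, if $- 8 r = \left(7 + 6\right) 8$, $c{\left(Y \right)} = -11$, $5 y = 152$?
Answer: $- \frac{56684251}{20370} \approx -2782.7$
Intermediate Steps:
$y = \frac{152}{5}$ ($y = \frac{1}{5} \cdot 152 = \frac{152}{5} \approx 30.4$)
$q = \frac{20763}{97}$ ($q = \frac{1}{-11 + \frac{152}{5}} + 214 = \frac{1}{\frac{97}{5}} + 214 = \frac{5}{97} + 214 = \frac{20763}{97} \approx 214.05$)
$r = -13$ ($r = - \frac{\left(7 + 6\right) 8}{8} = - \frac{13 \cdot 8}{8} = \left(- \frac{1}{8}\right) 104 = -13$)
$r \left(\frac{1}{210} + q\right) = - 13 \left(\frac{1}{210} + \frac{20763}{97}\right) = \left(-13\right) \frac{4360327}{20370} = - \frac{56684251}{20370}$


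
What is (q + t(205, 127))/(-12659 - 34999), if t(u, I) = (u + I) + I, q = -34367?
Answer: 16954/23829 ≈ 0.71149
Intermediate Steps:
t(u, I) = u + 2*I (t(u, I) = (I + u) + I = u + 2*I)
(q + t(205, 127))/(-12659 - 34999) = (-34367 + (205 + 2*127))/(-12659 - 34999) = (-34367 + (205 + 254))/(-47658) = (-34367 + 459)*(-1/47658) = -33908*(-1/47658) = 16954/23829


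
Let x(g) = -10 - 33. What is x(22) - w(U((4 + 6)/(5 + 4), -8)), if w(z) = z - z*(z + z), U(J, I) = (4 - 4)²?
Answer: -43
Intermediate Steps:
x(g) = -43
U(J, I) = 0 (U(J, I) = 0² = 0)
w(z) = z - 2*z² (w(z) = z - z*2*z = z - 2*z²)
x(22) - w(U((4 + 6)/(5 + 4), -8)) = -43 - 0*(1 - 2*0) = -43 - 0*(1 + 0) = -43 - 0 = -43 - 1*0 = -43 + 0 = -43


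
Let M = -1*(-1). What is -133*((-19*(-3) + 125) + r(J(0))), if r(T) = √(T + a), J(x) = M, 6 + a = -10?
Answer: -24206 - 133*I*√15 ≈ -24206.0 - 515.11*I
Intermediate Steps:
a = -16 (a = -6 - 10 = -16)
M = 1
J(x) = 1
r(T) = √(-16 + T) (r(T) = √(T - 16) = √(-16 + T))
-133*((-19*(-3) + 125) + r(J(0))) = -133*((-19*(-3) + 125) + √(-16 + 1)) = -133*((57 + 125) + √(-15)) = -133*(182 + I*√15) = -24206 - 133*I*√15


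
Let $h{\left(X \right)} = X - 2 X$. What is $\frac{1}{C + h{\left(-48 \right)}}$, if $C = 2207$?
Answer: $\frac{1}{2255} \approx 0.00044346$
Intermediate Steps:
$h{\left(X \right)} = - X$
$\frac{1}{C + h{\left(-48 \right)}} = \frac{1}{2207 - -48} = \frac{1}{2207 + 48} = \frac{1}{2255}$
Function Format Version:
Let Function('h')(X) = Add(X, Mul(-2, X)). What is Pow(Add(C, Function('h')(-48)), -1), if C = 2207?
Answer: Rational(1, 2255) ≈ 0.00044346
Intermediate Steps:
Function('h')(X) = Mul(-1, X)
Pow(Add(C, Function('h')(-48)), -1) = Pow(Add(2207, Mul(-1, -48)), -1) = Pow(Add(2207, 48), -1) = Pow(2255, -1) = Rational(1, 2255)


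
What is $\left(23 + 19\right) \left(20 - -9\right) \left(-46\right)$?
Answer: $-56028$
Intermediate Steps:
$\left(23 + 19\right) \left(20 - -9\right) \left(-46\right) = 42 \left(20 + 9\right) \left(-46\right) = 42 \cdot 29 \left(-46\right) = 1218 \left(-46\right) = -56028$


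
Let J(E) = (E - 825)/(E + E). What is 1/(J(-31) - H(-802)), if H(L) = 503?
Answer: -31/15165 ≈ -0.0020442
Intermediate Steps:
J(E) = (-825 + E)/(2*E) (J(E) = (-825 + E)/((2*E)) = (-825 + E)*(1/(2*E)) = (-825 + E)/(2*E))
1/(J(-31) - H(-802)) = 1/((1/2)*(-825 - 31)/(-31) - 1*503) = 1/((1/2)*(-1/31)*(-856) - 503) = 1/(428/31 - 503) = 1/(-15165/31) = -31/15165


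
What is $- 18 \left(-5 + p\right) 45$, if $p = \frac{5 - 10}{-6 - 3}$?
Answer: $3600$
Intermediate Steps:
$p = \frac{5}{9}$ ($p = - \frac{5}{-9} = \left(-5\right) \left(- \frac{1}{9}\right) = \frac{5}{9} \approx 0.55556$)
$- 18 \left(-5 + p\right) 45 = - 18 \left(-5 + \frac{5}{9}\right) 45 = \left(-18\right) \left(- \frac{40}{9}\right) 45 = 80 \cdot 45 = 3600$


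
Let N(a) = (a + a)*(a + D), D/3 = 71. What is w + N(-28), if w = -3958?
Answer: -14318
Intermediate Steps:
D = 213 (D = 3*71 = 213)
N(a) = 2*a*(213 + a) (N(a) = (a + a)*(a + 213) = (2*a)*(213 + a) = 2*a*(213 + a))
w + N(-28) = -3958 + 2*(-28)*(213 - 28) = -3958 + 2*(-28)*185 = -3958 - 10360 = -14318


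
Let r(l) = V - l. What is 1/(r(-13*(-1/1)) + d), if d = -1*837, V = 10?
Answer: -1/840 ≈ -0.0011905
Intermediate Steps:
r(l) = 10 - l
d = -837
1/(r(-13*(-1/1)) + d) = 1/((10 - (-13)/((-30/30))) - 837) = 1/((10 - (-13)/((-30*1/30))) - 837) = 1/((10 - (-13)/(-1)) - 837) = 1/((10 - (-13)*(-1)) - 837) = 1/((10 - 1*13) - 837) = 1/((10 - 13) - 837) = 1/(-3 - 837) = 1/(-840) = -1/840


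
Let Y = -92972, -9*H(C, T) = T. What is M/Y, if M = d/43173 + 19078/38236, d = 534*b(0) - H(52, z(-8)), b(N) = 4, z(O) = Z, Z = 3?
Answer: -104462231/17708621728248 ≈ -5.8989e-6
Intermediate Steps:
z(O) = 3
H(C, T) = -T/9
d = 6409/3 (d = 534*4 - (-1)*3/9 = 2136 - 1*(-⅓) = 2136 + ⅓ = 6409/3 ≈ 2136.3)
M = 104462231/190472634 (M = (6409/3)/43173 + 19078/38236 = (6409/3)*(1/43173) + 19078*(1/38236) = 493/9963 + 9539/19118 = 104462231/190472634 ≈ 0.54844)
M/Y = (104462231/190472634)/(-92972) = (104462231/190472634)*(-1/92972) = -104462231/17708621728248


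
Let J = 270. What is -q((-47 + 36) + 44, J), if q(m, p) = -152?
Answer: 152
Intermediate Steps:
-q((-47 + 36) + 44, J) = -1*(-152) = 152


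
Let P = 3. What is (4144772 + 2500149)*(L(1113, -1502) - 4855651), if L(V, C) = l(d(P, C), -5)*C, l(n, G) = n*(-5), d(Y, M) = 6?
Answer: -31965997158311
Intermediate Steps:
l(n, G) = -5*n
L(V, C) = -30*C (L(V, C) = (-5*6)*C = -30*C)
(4144772 + 2500149)*(L(1113, -1502) - 4855651) = (4144772 + 2500149)*(-30*(-1502) - 4855651) = 6644921*(45060 - 4855651) = 6644921*(-4810591) = -31965997158311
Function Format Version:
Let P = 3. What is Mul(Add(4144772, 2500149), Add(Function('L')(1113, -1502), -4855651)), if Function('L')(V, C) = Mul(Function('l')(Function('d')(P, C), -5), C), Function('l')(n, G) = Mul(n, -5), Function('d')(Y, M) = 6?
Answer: -31965997158311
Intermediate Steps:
Function('l')(n, G) = Mul(-5, n)
Function('L')(V, C) = Mul(-30, C) (Function('L')(V, C) = Mul(Mul(-5, 6), C) = Mul(-30, C))
Mul(Add(4144772, 2500149), Add(Function('L')(1113, -1502), -4855651)) = Mul(Add(4144772, 2500149), Add(Mul(-30, -1502), -4855651)) = Mul(6644921, Add(45060, -4855651)) = Mul(6644921, -4810591) = -31965997158311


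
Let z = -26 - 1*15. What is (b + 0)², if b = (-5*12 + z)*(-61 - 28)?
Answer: 80802121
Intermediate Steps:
z = -41 (z = -26 - 15 = -41)
b = 8989 (b = (-5*12 - 41)*(-61 - 28) = (-60 - 41)*(-89) = -101*(-89) = 8989)
(b + 0)² = (8989 + 0)² = 8989² = 80802121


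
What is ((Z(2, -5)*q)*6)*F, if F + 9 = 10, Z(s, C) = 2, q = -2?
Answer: -24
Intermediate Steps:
F = 1 (F = -9 + 10 = 1)
((Z(2, -5)*q)*6)*F = ((2*(-2))*6)*1 = -4*6*1 = -24*1 = -24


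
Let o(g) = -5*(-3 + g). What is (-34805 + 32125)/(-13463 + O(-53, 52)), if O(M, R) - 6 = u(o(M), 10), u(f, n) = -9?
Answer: 1340/6733 ≈ 0.19902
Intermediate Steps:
o(g) = 15 - 5*g
O(M, R) = -3 (O(M, R) = 6 - 9 = -3)
(-34805 + 32125)/(-13463 + O(-53, 52)) = (-34805 + 32125)/(-13463 - 3) = -2680/(-13466) = -2680*(-1/13466) = 1340/6733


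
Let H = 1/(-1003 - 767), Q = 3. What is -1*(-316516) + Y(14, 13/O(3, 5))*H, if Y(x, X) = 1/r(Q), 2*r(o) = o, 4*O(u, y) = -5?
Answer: 840349979/2655 ≈ 3.1652e+5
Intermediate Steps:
O(u, y) = -5/4 (O(u, y) = (¼)*(-5) = -5/4)
r(o) = o/2
Y(x, X) = ⅔ (Y(x, X) = 1/((½)*3) = 1/(3/2) = ⅔)
H = -1/1770 (H = 1/(-1770) = -1/1770 ≈ -0.00056497)
-1*(-316516) + Y(14, 13/O(3, 5))*H = -1*(-316516) + (⅔)*(-1/1770) = 316516 - 1/2655 = 840349979/2655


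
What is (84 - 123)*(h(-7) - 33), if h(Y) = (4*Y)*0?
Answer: 1287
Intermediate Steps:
h(Y) = 0
(84 - 123)*(h(-7) - 33) = (84 - 123)*(0 - 33) = -39*(-33) = 1287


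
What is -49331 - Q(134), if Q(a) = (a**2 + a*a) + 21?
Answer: -85264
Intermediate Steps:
Q(a) = 21 + 2*a**2 (Q(a) = (a**2 + a**2) + 21 = 2*a**2 + 21 = 21 + 2*a**2)
-49331 - Q(134) = -49331 - (21 + 2*134**2) = -49331 - (21 + 2*17956) = -49331 - (21 + 35912) = -49331 - 1*35933 = -49331 - 35933 = -85264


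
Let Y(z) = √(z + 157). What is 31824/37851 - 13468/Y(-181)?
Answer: 10608/12617 + 3367*I*√6/3 ≈ 0.84077 + 2749.1*I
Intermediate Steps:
Y(z) = √(157 + z)
31824/37851 - 13468/Y(-181) = 31824/37851 - 13468/√(157 - 181) = 31824*(1/37851) - 13468*(-I*√6/12) = 10608/12617 - 13468*(-I*√6/12) = 10608/12617 - (-3367)*I*√6/3 = 10608/12617 + 3367*I*√6/3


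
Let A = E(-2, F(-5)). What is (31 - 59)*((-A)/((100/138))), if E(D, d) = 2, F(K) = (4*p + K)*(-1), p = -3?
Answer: 1932/25 ≈ 77.280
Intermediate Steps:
F(K) = 12 - K (F(K) = (4*(-3) + K)*(-1) = (-12 + K)*(-1) = 12 - K)
A = 2
(31 - 59)*((-A)/((100/138))) = (31 - 59)*((-1*2)/((100/138))) = -(-56)/(100*(1/138)) = -(-56)/50/69 = -(-56)*69/50 = -28*(-69/25) = 1932/25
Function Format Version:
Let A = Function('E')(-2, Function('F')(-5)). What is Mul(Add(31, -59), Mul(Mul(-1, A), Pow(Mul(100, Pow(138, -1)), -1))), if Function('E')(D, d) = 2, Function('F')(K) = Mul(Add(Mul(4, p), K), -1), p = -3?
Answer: Rational(1932, 25) ≈ 77.280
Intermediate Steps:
Function('F')(K) = Add(12, Mul(-1, K)) (Function('F')(K) = Mul(Add(Mul(4, -3), K), -1) = Mul(Add(-12, K), -1) = Add(12, Mul(-1, K)))
A = 2
Mul(Add(31, -59), Mul(Mul(-1, A), Pow(Mul(100, Pow(138, -1)), -1))) = Mul(Add(31, -59), Mul(Mul(-1, 2), Pow(Mul(100, Pow(138, -1)), -1))) = Mul(-28, Mul(-2, Pow(Mul(100, Rational(1, 138)), -1))) = Mul(-28, Mul(-2, Pow(Rational(50, 69), -1))) = Mul(-28, Mul(-2, Rational(69, 50))) = Mul(-28, Rational(-69, 25)) = Rational(1932, 25)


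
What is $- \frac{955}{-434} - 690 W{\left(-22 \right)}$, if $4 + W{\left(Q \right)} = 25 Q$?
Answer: $\frac{165901795}{434} \approx 3.8226 \cdot 10^{5}$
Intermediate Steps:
$W{\left(Q \right)} = -4 + 25 Q$
$- \frac{955}{-434} - 690 W{\left(-22 \right)} = - \frac{955}{-434} - 690 \left(-4 + 25 \left(-22\right)\right) = \left(-955\right) \left(- \frac{1}{434}\right) - 690 \left(-4 - 550\right) = \frac{955}{434} - -382260 = \frac{955}{434} + 382260 = \frac{165901795}{434}$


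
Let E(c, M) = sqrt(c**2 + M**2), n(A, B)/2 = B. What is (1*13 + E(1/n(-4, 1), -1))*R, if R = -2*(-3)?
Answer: 78 + 3*sqrt(5) ≈ 84.708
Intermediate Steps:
n(A, B) = 2*B
E(c, M) = sqrt(M**2 + c**2)
R = 6
(1*13 + E(1/n(-4, 1), -1))*R = (1*13 + sqrt((-1)**2 + (1/(2*1))**2))*6 = (13 + sqrt(1 + (1/2)**2))*6 = (13 + sqrt(1 + 1/4))*6 = (13 + sqrt(5/4))*6 = (13 + sqrt(5)/2)*6 = 78 + 3*sqrt(5)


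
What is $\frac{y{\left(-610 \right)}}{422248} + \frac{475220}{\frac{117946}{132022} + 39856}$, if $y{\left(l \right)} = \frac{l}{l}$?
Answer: $\frac{779165631740797}{65348923324616} \approx 11.923$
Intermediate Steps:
$y{\left(l \right)} = 1$
$\frac{y{\left(-610 \right)}}{422248} + \frac{475220}{\frac{117946}{132022} + 39856} = 1 \cdot \frac{1}{422248} + \frac{475220}{\frac{117946}{132022} + 39856} = 1 \cdot \frac{1}{422248} + \frac{475220}{117946 \cdot \frac{1}{132022} + 39856} = \frac{1}{422248} + \frac{475220}{\frac{3469}{3883} + 39856} = \frac{1}{422248} + \frac{475220}{\frac{154764317}{3883}} = \frac{1}{422248} + 475220 \cdot \frac{3883}{154764317} = \frac{1}{422248} + \frac{1845279260}{154764317} = \frac{779165631740797}{65348923324616}$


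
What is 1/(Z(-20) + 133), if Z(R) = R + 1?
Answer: 1/114 ≈ 0.0087719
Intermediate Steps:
Z(R) = 1 + R
1/(Z(-20) + 133) = 1/((1 - 20) + 133) = 1/(-19 + 133) = 1/114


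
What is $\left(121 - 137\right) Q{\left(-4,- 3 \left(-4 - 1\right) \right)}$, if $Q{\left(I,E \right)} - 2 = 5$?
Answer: $-112$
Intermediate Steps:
$Q{\left(I,E \right)} = 7$ ($Q{\left(I,E \right)} = 2 + 5 = 7$)
$\left(121 - 137\right) Q{\left(-4,- 3 \left(-4 - 1\right) \right)} = \left(121 - 137\right) 7 = \left(-16\right) 7 = -112$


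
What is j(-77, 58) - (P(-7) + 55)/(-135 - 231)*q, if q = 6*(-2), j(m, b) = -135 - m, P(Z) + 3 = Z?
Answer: -3628/61 ≈ -59.475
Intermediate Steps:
P(Z) = -3 + Z
q = -12
j(-77, 58) - (P(-7) + 55)/(-135 - 231)*q = (-135 - 1*(-77)) - ((-3 - 7) + 55)/(-135 - 231)*(-12) = (-135 + 77) - (-10 + 55)/(-366)*(-12) = -58 - 45*(-1/366)*(-12) = -58 - (-15)*(-12)/122 = -58 - 1*90/61 = -58 - 90/61 = -3628/61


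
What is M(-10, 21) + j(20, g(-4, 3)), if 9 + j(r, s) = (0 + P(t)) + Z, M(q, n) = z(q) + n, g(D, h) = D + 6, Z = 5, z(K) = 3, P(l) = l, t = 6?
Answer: 26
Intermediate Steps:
g(D, h) = 6 + D
M(q, n) = 3 + n
j(r, s) = 2 (j(r, s) = -9 + ((0 + 6) + 5) = -9 + (6 + 5) = -9 + 11 = 2)
M(-10, 21) + j(20, g(-4, 3)) = (3 + 21) + 2 = 24 + 2 = 26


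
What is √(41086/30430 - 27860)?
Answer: I*√6449172266755/15215 ≈ 166.91*I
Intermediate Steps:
√(41086/30430 - 27860) = √(41086*(1/30430) - 27860) = √(20543/15215 - 27860) = √(-423869357/15215) = I*√6449172266755/15215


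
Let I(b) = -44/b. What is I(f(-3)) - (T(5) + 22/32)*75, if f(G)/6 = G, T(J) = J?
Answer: -61073/144 ≈ -424.12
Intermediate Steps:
f(G) = 6*G
I(f(-3)) - (T(5) + 22/32)*75 = -44/(6*(-3)) - (5 + 22/32)*75 = -44/(-18) - (5 + 22*(1/32))*75 = -44*(-1/18) - (5 + 11/16)*75 = 22/9 - 91*75/16 = 22/9 - 1*6825/16 = 22/9 - 6825/16 = -61073/144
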